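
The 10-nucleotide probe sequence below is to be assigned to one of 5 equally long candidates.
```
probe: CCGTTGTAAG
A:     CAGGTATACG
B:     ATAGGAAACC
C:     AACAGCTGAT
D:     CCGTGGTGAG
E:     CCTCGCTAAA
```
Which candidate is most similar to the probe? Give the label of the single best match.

Hamming distances to probe — A: 4; B: 9; C: 8; D: 2; E: 5.
Smallest is D with 2 mismatches.

D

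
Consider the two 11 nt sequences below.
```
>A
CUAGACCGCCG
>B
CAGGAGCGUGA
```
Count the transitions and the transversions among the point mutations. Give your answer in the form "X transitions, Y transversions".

Mismatches (1-based):
position 2: U→A (pyrimidine→purine, transversion)
position 3: A→G (purine→purine, transition)
position 6: C→G (pyrimidine→purine, transversion)
position 9: C→U (pyrimidine→pyrimidine, transition)
position 10: C→G (pyrimidine→purine, transversion)
position 11: G→A (purine→purine, transition)

3 transitions, 3 transversions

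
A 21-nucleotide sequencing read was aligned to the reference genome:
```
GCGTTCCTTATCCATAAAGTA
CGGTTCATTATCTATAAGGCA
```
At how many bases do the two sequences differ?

6

Mismatches (1-based): base 1: G→C; base 2: C→G; base 7: C→A; base 13: C→T; base 18: A→G; base 20: T→C.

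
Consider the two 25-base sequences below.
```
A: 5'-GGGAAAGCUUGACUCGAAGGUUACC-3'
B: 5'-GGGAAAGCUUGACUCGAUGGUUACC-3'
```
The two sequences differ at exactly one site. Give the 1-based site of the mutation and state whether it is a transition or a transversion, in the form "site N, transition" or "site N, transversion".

site 18, transversion

The sequences differ only at site 18: A→U (purine→pyrimidine), a transversion.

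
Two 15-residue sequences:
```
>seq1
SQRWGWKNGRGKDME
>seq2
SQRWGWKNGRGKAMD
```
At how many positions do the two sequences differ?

2

Comparing position by position, 2 positions differ: 13 (D/A), 15 (E/D).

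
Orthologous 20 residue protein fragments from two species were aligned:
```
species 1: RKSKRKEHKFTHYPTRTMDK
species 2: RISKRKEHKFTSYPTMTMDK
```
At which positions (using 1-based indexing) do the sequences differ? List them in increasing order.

Differences at position 2 (K→I), position 12 (H→S), position 16 (R→M).

2, 12, 16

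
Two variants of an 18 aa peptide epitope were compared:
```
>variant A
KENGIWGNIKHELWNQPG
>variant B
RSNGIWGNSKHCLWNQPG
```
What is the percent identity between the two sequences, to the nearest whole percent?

78%

4 positions differ (1, 2, 9, 12), so 14 of 18 match: 14/18 = 77.78%.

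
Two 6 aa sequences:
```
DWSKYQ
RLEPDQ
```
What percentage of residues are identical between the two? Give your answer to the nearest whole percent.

17%

Mismatches at positions 1, 2, 3, 4, 5 (1-based): 5 of 6.
Identical positions: 1/6 = 16.67% → 17%.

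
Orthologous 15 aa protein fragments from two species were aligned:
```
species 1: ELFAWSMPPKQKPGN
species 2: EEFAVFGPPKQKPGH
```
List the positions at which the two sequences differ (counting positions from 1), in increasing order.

2, 5, 6, 7, 15

Scanning 1-based: 2: L/E; 5: W/V; 6: S/F; 7: M/G; 15: N/H.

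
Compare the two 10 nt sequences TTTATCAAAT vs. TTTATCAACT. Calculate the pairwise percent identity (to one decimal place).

Mismatch at position 9 (1-based): 1 of 10.
Identical positions: 9/10 = 90% → 90.0%.

90.0%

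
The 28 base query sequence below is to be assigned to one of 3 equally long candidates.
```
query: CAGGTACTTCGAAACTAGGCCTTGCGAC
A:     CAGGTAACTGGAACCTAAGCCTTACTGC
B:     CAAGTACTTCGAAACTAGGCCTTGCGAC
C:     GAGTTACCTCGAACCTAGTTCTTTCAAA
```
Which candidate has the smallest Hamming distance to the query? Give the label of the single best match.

A differs at 8 positions; B differs at 1 position; C differs at 9 positions. The closest is B.

B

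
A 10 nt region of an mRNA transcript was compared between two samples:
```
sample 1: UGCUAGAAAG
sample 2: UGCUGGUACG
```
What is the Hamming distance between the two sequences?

3

The sequences differ at sites 5, 7, 9 (1-based) — 3 in total.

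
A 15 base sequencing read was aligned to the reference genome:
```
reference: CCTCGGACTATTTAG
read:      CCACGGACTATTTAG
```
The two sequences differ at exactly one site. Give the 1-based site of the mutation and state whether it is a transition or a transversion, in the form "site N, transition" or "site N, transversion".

site 3, transversion

The sequences differ only at site 3: T→A (pyrimidine→purine), a transversion.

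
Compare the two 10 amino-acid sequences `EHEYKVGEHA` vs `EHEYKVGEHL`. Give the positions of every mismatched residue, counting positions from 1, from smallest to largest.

10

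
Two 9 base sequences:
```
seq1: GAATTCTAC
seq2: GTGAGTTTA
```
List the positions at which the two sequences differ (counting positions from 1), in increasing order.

Differences at position 2 (A→T), position 3 (A→G), position 4 (T→A), position 5 (T→G), position 6 (C→T), position 8 (A→T), position 9 (C→A).

2, 3, 4, 5, 6, 8, 9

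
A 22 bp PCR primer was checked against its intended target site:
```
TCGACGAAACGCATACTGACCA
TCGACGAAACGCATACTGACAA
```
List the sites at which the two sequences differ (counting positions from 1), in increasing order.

Differences at site 21 (C→A).

21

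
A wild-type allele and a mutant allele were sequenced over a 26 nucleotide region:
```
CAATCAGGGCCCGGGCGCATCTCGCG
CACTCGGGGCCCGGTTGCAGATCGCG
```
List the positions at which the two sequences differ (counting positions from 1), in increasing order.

3, 6, 15, 16, 20, 21

Differences at position 3 (A→C), position 6 (A→G), position 15 (G→T), position 16 (C→T), position 20 (T→G), position 21 (C→A).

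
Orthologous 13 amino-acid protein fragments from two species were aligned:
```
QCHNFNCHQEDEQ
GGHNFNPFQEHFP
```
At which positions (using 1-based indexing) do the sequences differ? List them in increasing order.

1, 2, 7, 8, 11, 12, 13

Scanning 1-based: 1: Q/G; 2: C/G; 7: C/P; 8: H/F; 11: D/H; 12: E/F; 13: Q/P.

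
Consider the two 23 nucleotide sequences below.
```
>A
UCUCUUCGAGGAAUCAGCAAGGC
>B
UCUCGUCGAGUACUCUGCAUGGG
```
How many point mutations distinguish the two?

6

Mismatches (1-based): base 5: U→G; base 11: G→U; base 13: A→C; base 16: A→U; base 20: A→U; base 23: C→G.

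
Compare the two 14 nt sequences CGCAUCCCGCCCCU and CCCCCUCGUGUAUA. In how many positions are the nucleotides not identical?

The sequences differ at positions 2, 4, 5, 6, 8, 9, 10, 11, 12, 13, 14 (1-based) — 11 in total.

11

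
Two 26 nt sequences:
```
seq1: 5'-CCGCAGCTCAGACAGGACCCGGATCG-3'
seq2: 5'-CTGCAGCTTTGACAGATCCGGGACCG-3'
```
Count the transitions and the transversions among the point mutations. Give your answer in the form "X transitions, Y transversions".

Mismatches (1-based):
base 2: C→T (pyrimidine→pyrimidine, transition)
base 9: C→T (pyrimidine→pyrimidine, transition)
base 10: A→T (purine→pyrimidine, transversion)
base 16: G→A (purine→purine, transition)
base 17: A→T (purine→pyrimidine, transversion)
base 20: C→G (pyrimidine→purine, transversion)
base 24: T→C (pyrimidine→pyrimidine, transition)

4 transitions, 3 transversions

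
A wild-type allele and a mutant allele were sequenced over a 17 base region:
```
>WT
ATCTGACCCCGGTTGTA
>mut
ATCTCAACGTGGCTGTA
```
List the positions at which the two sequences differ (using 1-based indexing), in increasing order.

Differences at position 5 (G→C), position 7 (C→A), position 9 (C→G), position 10 (C→T), position 13 (T→C).

5, 7, 9, 10, 13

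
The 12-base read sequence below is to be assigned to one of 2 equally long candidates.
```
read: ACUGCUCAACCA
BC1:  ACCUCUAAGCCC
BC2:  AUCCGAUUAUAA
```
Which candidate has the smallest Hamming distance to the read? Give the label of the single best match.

BC1

BC1 differs at 5 bases; BC2 differs at 9 bases. The closest is BC1.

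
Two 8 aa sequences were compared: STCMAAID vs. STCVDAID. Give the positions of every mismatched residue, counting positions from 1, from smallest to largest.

Differences at position 4 (M→V), position 5 (A→D).

4, 5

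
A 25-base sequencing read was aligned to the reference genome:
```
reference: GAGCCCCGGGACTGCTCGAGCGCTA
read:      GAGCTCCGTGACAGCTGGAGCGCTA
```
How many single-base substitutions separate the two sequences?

4

The sequences differ at positions 5, 9, 13, 17 (1-based) — 4 in total.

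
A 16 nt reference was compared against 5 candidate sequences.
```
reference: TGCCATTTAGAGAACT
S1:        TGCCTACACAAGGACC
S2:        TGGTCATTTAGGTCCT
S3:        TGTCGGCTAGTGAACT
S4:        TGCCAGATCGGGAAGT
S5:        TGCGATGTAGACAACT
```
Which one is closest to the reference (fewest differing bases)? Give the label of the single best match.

S5

S1 differs at 8 bases; S2 differs at 9 bases; S3 differs at 5 bases; S4 differs at 5 bases; S5 differs at 3 bases. The closest is S5.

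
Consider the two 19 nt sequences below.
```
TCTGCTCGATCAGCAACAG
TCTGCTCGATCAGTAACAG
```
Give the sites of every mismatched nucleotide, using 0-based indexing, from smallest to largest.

Differences at site 13 (C→T).

13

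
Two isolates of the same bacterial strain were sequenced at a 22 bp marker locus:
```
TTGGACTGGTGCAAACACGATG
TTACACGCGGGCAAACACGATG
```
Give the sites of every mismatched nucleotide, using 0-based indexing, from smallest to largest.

2, 3, 6, 7, 9

Differences at site 2 (G→A), site 3 (G→C), site 6 (T→G), site 7 (G→C), site 9 (T→G).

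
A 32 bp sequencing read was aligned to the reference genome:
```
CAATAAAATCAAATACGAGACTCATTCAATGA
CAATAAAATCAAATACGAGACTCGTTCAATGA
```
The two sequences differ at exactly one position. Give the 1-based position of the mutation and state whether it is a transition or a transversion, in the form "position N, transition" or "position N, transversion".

Position 24 changes A→G. A is a purine and G is a purine, so this is a transition.

position 24, transition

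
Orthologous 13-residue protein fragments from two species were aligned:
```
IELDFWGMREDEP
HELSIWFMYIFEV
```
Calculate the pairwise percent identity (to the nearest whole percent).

8 positions differ (1, 4, 5, 7, 9, 10, 11, 13), so 5 of 13 match: 5/13 = 38.46%.

38%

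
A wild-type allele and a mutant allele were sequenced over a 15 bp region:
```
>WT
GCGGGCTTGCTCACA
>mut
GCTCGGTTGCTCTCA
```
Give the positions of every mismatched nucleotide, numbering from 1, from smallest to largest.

3, 4, 6, 13

Scanning 1-based: 3: G/T; 4: G/C; 6: C/G; 13: A/T.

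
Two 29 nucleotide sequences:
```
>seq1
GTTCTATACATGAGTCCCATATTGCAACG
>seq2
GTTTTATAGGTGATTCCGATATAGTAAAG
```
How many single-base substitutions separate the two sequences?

8

The sequences differ at bases 4, 9, 10, 14, 18, 23, 25, 28 (1-based) — 8 in total.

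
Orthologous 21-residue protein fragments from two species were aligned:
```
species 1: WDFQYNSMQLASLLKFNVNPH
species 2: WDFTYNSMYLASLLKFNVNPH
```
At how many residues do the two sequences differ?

2

The sequences differ at residues 4, 9 (1-based) — 2 in total.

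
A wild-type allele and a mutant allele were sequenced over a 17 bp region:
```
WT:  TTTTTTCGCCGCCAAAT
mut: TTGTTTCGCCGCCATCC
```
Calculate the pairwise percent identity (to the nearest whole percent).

76%

Mismatches at positions 3, 15, 16, 17 (1-based): 4 of 17.
Identical positions: 13/17 = 76.47% → 76%.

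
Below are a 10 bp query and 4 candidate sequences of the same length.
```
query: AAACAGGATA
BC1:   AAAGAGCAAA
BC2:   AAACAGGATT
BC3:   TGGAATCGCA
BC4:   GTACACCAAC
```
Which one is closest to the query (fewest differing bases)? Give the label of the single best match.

Hamming distances to query — BC1: 3; BC2: 1; BC3: 8; BC4: 6.
Smallest is BC2 with 1 mismatch.

BC2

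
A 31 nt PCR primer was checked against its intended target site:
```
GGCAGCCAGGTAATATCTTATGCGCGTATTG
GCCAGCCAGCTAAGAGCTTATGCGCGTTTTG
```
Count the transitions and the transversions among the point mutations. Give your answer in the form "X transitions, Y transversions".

Mismatches (1-based):
site 2: G→C (purine→pyrimidine, transversion)
site 10: G→C (purine→pyrimidine, transversion)
site 14: T→G (pyrimidine→purine, transversion)
site 16: T→G (pyrimidine→purine, transversion)
site 28: A→T (purine→pyrimidine, transversion)

0 transitions, 5 transversions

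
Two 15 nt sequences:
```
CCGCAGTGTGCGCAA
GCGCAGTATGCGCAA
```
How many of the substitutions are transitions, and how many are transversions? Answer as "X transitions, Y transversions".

Transitions (purine↔purine or pyrimidine↔pyrimidine): 8 G→A.
Transversions (purine↔pyrimidine): 1 C→G.

1 transition, 1 transversion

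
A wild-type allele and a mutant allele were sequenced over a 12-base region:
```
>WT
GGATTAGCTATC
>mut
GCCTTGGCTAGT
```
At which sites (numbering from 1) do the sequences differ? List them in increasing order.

2, 3, 6, 11, 12

Scanning 1-based: 2: G/C; 3: A/C; 6: A/G; 11: T/G; 12: C/T.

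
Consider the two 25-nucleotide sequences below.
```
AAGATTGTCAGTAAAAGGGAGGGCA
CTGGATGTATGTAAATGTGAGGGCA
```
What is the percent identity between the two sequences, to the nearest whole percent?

68%

Mismatches at positions 1, 2, 4, 5, 9, 10, 16, 18 (1-based): 8 of 25.
Identical positions: 17/25 = 68% → 68%.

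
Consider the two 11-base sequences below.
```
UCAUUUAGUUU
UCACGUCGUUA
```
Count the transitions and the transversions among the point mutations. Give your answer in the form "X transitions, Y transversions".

Mismatches (1-based):
position 4: U→C (pyrimidine→pyrimidine, transition)
position 5: U→G (pyrimidine→purine, transversion)
position 7: A→C (purine→pyrimidine, transversion)
position 11: U→A (pyrimidine→purine, transversion)

1 transition, 3 transversions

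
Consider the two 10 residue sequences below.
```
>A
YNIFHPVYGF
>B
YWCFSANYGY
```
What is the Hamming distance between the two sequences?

Comparing position by position, 6 positions differ: 2 (N/W), 3 (I/C), 5 (H/S), 6 (P/A), 7 (V/N), 10 (F/Y).

6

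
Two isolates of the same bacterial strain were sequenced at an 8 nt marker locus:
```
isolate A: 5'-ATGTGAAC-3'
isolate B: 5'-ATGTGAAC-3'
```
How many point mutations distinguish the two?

0

The two sequences are identical at every position.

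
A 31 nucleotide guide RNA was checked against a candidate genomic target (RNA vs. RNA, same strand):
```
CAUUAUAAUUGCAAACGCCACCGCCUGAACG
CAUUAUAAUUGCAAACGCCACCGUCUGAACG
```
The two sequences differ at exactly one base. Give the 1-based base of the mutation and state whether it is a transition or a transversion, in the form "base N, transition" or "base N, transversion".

base 24, transition

Base 24 changes C→U. C is a pyrimidine and U is a pyrimidine, so this is a transition.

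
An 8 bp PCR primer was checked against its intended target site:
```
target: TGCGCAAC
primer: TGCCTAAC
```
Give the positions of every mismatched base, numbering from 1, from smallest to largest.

4, 5

Differences at position 4 (G→C), position 5 (C→T).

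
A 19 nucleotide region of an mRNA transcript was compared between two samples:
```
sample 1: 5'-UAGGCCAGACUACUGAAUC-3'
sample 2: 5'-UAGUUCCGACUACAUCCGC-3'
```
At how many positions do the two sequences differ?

Comparing position by position, 8 positions differ: 4 (G/U), 5 (C/U), 7 (A/C), 14 (U/A), 15 (G/U), 16 (A/C), 17 (A/C), 18 (U/G).

8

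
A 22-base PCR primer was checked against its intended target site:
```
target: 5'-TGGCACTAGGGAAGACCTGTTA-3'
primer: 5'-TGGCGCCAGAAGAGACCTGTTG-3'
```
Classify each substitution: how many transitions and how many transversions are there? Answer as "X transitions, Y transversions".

6 transitions, 0 transversions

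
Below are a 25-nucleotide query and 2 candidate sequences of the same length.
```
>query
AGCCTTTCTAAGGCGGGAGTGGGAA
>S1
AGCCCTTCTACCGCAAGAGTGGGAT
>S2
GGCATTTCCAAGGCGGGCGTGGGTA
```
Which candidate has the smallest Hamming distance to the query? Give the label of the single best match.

S2

Hamming distances to query — S1: 6; S2: 5.
Smallest is S2 with 5 mismatches.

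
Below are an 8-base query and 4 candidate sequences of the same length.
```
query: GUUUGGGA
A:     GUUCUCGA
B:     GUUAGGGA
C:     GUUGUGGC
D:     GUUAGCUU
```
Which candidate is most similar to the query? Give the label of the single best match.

B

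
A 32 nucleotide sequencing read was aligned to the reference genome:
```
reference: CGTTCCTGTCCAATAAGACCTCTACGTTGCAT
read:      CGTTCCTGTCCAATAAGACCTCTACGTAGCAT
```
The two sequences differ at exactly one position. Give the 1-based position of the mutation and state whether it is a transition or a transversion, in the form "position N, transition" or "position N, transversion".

position 28, transversion

Position 28 changes T→A. T is a pyrimidine and A is a purine, so this is a transversion.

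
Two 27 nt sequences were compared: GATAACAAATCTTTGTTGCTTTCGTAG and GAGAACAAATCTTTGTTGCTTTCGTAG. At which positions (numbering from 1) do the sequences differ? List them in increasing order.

Differences at position 3 (T→G).

3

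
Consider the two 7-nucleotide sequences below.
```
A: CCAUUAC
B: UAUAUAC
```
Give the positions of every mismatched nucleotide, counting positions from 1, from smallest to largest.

Differences at position 1 (C→U), position 2 (C→A), position 3 (A→U), position 4 (U→A).

1, 2, 3, 4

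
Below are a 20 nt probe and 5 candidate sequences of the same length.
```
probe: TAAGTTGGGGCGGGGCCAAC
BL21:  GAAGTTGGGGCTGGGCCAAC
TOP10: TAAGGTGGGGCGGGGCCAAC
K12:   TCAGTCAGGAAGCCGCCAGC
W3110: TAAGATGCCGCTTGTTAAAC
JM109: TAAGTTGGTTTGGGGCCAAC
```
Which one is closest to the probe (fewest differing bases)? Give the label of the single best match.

TOP10

BL21 differs at 2 bases; TOP10 differs at 1 base; K12 differs at 8 bases; W3110 differs at 8 bases; JM109 differs at 3 bases. The closest is TOP10.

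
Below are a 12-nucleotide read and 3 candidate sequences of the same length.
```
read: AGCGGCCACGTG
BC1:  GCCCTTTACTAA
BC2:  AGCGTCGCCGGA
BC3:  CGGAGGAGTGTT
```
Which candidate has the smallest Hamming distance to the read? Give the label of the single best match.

BC2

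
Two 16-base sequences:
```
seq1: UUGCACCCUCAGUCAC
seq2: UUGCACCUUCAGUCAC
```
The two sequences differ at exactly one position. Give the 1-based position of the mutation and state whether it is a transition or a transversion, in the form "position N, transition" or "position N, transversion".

The sequences differ only at position 8: C→U (pyrimidine→pyrimidine), a transition.

position 8, transition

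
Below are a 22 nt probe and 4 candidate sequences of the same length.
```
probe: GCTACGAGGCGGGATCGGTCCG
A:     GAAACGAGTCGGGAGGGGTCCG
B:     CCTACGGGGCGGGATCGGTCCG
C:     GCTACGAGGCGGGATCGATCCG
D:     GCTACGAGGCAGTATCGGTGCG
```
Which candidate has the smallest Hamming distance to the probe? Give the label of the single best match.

C

Hamming distances to probe — A: 5; B: 2; C: 1; D: 3.
Smallest is C with 1 mismatch.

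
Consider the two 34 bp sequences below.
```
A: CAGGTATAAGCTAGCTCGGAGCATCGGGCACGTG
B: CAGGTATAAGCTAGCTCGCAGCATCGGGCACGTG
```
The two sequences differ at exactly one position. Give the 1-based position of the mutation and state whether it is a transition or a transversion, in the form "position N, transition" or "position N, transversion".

Position 19 changes G→C. G is a purine and C is a pyrimidine, so this is a transversion.

position 19, transversion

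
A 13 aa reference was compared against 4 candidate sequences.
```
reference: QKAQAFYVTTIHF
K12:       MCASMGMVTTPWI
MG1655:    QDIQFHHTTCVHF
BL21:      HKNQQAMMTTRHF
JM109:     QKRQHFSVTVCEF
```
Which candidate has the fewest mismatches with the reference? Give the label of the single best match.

JM109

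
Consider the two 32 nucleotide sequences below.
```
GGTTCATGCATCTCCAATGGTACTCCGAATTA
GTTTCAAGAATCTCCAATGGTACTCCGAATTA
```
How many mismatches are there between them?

Comparing position by position, 3 positions differ: 2 (G/T), 7 (T/A), 9 (C/A).

3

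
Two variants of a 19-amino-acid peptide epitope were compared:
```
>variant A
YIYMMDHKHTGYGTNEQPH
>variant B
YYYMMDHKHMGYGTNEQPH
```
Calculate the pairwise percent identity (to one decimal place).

Mismatches at positions 2, 10 (1-based): 2 of 19.
Identical positions: 17/19 = 89.47% → 89.5%.

89.5%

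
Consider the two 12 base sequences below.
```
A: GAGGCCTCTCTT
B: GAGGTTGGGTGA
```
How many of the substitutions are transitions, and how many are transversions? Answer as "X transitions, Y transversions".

3 transitions, 5 transversions

Transitions (purine↔purine or pyrimidine↔pyrimidine): 5 C→T, 6 C→T, 10 C→T.
Transversions (purine↔pyrimidine): 7 T→G, 8 C→G, 9 T→G, 11 T→G, 12 T→A.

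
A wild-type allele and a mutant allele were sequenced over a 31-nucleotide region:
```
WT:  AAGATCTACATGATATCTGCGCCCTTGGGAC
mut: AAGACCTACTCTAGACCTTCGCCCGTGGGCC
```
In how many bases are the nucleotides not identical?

9

Comparing position by position, 9 bases differ: 5 (T/C), 10 (A/T), 11 (T/C), 12 (G/T), 14 (T/G), 16 (T/C), 19 (G/T), 25 (T/G), 30 (A/C).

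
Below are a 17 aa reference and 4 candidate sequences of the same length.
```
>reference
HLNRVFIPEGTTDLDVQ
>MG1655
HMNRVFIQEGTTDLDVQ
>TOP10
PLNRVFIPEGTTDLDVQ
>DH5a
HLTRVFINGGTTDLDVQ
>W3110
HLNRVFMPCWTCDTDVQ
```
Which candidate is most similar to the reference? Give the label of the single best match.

TOP10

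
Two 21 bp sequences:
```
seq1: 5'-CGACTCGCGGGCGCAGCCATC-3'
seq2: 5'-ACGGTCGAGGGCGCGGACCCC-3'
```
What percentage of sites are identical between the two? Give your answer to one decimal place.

9 positions differ (1, 2, 3, 4, 8, 15, 17, 19, 20), so 12 of 21 match: 12/21 = 57.14%.

57.1%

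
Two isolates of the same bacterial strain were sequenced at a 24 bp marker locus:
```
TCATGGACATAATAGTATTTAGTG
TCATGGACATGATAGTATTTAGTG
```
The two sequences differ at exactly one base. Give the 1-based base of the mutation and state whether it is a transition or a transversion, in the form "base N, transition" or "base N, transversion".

Base 11 changes A→G. A is a purine and G is a purine, so this is a transition.

base 11, transition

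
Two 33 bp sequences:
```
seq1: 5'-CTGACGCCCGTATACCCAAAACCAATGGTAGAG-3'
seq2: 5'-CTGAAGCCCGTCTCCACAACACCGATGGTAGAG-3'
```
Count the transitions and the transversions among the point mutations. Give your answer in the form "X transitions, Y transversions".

1 transition, 5 transversions

Transitions (purine↔purine or pyrimidine↔pyrimidine): 24 A→G.
Transversions (purine↔pyrimidine): 5 C→A, 12 A→C, 14 A→C, 16 C→A, 20 A→C.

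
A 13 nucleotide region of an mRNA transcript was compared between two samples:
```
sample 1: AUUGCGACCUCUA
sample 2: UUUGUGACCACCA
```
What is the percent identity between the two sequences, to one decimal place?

69.2%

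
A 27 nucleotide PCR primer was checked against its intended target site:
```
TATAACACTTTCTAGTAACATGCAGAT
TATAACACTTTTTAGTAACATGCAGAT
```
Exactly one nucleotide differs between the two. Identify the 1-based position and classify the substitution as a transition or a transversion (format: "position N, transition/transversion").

position 12, transition

The sequences differ only at position 12: C→T (pyrimidine→pyrimidine), a transition.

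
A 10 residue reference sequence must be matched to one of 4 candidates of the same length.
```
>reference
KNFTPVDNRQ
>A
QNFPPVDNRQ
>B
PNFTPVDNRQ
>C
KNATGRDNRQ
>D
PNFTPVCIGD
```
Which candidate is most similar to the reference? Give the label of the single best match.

Hamming distances to reference — A: 2; B: 1; C: 3; D: 5.
Smallest is B with 1 mismatch.

B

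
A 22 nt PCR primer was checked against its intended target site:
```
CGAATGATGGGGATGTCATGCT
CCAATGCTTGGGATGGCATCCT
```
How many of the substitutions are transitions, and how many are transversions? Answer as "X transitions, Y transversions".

Mismatches (1-based):
position 2: G→C (purine→pyrimidine, transversion)
position 7: A→C (purine→pyrimidine, transversion)
position 9: G→T (purine→pyrimidine, transversion)
position 16: T→G (pyrimidine→purine, transversion)
position 20: G→C (purine→pyrimidine, transversion)

0 transitions, 5 transversions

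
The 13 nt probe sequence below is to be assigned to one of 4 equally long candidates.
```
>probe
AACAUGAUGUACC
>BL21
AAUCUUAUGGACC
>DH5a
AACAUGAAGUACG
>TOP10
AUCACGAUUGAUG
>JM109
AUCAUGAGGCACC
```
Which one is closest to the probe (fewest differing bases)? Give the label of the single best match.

BL21 differs at 4 bases; DH5a differs at 2 bases; TOP10 differs at 6 bases; JM109 differs at 3 bases. The closest is DH5a.

DH5a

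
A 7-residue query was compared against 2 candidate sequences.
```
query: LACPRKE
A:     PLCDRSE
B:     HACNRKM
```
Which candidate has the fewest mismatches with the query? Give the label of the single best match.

Hamming distances to query — A: 4; B: 3.
Smallest is B with 3 mismatches.

B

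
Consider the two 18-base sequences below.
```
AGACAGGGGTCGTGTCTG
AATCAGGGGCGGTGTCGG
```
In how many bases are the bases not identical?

Comparing position by position, 5 bases differ: 2 (G/A), 3 (A/T), 10 (T/C), 11 (C/G), 17 (T/G).

5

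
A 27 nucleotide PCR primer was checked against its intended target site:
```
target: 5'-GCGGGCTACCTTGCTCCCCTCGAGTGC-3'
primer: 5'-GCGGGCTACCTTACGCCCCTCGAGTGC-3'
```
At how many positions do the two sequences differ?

Comparing position by position, 2 positions differ: 13 (G/A), 15 (T/G).

2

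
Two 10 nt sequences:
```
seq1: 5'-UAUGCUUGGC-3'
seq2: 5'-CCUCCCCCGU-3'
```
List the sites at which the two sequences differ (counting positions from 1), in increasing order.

1, 2, 4, 6, 7, 8, 10

Scanning 1-based: 1: U/C; 2: A/C; 4: G/C; 6: U/C; 7: U/C; 8: G/C; 10: C/U.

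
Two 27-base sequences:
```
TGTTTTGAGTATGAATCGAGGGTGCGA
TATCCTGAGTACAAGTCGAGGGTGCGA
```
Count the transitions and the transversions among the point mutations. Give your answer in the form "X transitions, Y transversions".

6 transitions, 0 transversions

Transitions (purine↔purine or pyrimidine↔pyrimidine): 2 G→A, 4 T→C, 5 T→C, 12 T→C, 13 G→A, 15 A→G.
Transversions (purine↔pyrimidine): none.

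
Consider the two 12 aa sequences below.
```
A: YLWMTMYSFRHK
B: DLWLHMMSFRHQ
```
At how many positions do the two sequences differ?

5

Mismatches (1-based): position 1: Y→D; position 4: M→L; position 5: T→H; position 7: Y→M; position 12: K→Q.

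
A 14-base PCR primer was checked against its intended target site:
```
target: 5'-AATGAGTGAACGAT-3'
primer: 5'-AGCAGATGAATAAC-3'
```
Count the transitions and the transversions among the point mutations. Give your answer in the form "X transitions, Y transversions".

8 transitions, 0 transversions

Mismatches (1-based):
position 2: A→G (purine→purine, transition)
position 3: T→C (pyrimidine→pyrimidine, transition)
position 4: G→A (purine→purine, transition)
position 5: A→G (purine→purine, transition)
position 6: G→A (purine→purine, transition)
position 11: C→T (pyrimidine→pyrimidine, transition)
position 12: G→A (purine→purine, transition)
position 14: T→C (pyrimidine→pyrimidine, transition)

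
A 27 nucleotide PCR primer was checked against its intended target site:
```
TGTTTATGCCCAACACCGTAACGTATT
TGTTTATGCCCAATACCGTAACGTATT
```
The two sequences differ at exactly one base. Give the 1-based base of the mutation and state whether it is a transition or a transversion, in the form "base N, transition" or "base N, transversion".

base 14, transition

The sequences differ only at base 14: C→T (pyrimidine→pyrimidine), a transition.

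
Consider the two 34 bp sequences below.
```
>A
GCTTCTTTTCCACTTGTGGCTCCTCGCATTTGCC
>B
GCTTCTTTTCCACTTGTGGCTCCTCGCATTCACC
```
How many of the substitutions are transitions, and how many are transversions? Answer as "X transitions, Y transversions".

Mismatches (1-based):
position 31: T→C (pyrimidine→pyrimidine, transition)
position 32: G→A (purine→purine, transition)

2 transitions, 0 transversions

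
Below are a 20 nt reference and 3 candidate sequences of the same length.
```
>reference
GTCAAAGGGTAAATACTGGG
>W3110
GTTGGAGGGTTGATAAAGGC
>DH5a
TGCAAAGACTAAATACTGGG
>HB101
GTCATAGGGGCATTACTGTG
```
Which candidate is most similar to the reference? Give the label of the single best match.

DH5a

W3110 differs at 8 sites; DH5a differs at 4 sites; HB101 differs at 5 sites. The closest is DH5a.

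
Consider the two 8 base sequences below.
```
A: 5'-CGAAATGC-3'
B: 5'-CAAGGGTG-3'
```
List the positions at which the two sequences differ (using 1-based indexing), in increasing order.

Scanning 1-based: 2: G/A; 4: A/G; 5: A/G; 6: T/G; 7: G/T; 8: C/G.

2, 4, 5, 6, 7, 8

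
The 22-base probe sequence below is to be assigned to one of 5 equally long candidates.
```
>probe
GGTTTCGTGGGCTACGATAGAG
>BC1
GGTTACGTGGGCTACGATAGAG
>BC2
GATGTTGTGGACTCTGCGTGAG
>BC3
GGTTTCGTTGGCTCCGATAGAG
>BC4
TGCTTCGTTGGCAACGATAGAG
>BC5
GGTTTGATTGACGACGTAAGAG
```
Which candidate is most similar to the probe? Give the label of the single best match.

BC1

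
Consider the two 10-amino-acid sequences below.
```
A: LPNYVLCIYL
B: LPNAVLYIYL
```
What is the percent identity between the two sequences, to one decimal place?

80.0%

2 positions differ (4, 7), so 8 of 10 match: 8/10 = 80%.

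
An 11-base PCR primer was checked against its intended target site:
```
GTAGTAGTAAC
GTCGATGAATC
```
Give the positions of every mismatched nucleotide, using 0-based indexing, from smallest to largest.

Scanning 0-based: 2: A/C; 4: T/A; 5: A/T; 7: T/A; 9: A/T.

2, 4, 5, 7, 9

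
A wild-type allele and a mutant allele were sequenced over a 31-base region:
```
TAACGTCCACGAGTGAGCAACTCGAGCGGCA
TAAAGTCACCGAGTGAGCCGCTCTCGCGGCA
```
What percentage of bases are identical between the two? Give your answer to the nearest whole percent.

Mismatches at positions 4, 8, 9, 19, 20, 24, 25 (1-based): 7 of 31.
Identical positions: 24/31 = 77.42% → 77%.

77%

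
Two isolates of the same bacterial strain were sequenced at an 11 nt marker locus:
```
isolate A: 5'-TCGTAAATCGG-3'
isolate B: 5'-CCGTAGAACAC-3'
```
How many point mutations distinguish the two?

5

Comparing position by position, 5 bases differ: 1 (T/C), 6 (A/G), 8 (T/A), 10 (G/A), 11 (G/C).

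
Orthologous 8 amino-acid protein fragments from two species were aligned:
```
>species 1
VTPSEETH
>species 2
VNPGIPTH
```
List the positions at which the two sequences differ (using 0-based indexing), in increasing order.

1, 3, 4, 5

Scanning 0-based: 1: T/N; 3: S/G; 4: E/I; 5: E/P.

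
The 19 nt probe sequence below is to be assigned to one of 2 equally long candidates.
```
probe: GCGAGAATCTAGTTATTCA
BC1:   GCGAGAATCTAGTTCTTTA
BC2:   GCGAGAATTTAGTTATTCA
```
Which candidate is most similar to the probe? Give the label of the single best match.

Hamming distances to probe — BC1: 2; BC2: 1.
Smallest is BC2 with 1 mismatch.

BC2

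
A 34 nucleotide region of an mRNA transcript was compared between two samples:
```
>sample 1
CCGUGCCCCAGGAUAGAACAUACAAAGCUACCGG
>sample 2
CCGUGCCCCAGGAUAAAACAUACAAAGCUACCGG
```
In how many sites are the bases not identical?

The sequences differ at sites 16 (1-based) — 1 in total.

1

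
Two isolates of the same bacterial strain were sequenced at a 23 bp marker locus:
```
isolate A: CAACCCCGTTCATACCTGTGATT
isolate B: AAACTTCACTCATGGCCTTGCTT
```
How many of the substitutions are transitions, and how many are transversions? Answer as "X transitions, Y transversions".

6 transitions, 4 transversions

Mismatches (1-based):
base 1: C→A (pyrimidine→purine, transversion)
base 5: C→T (pyrimidine→pyrimidine, transition)
base 6: C→T (pyrimidine→pyrimidine, transition)
base 8: G→A (purine→purine, transition)
base 9: T→C (pyrimidine→pyrimidine, transition)
base 14: A→G (purine→purine, transition)
base 15: C→G (pyrimidine→purine, transversion)
base 17: T→C (pyrimidine→pyrimidine, transition)
base 18: G→T (purine→pyrimidine, transversion)
base 21: A→C (purine→pyrimidine, transversion)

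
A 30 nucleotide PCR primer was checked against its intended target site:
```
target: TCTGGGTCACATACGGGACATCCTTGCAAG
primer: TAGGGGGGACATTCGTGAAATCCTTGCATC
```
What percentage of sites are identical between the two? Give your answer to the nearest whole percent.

Mismatches at positions 2, 3, 7, 8, 13, 16, 19, 29, 30 (1-based): 9 of 30.
Identical positions: 21/30 = 70% → 70%.

70%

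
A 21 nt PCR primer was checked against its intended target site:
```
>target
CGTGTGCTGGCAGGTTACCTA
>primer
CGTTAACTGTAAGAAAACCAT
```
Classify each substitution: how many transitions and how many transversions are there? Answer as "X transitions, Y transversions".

2 transitions, 8 transversions

Mismatches (1-based):
site 4: G→T (purine→pyrimidine, transversion)
site 5: T→A (pyrimidine→purine, transversion)
site 6: G→A (purine→purine, transition)
site 10: G→T (purine→pyrimidine, transversion)
site 11: C→A (pyrimidine→purine, transversion)
site 14: G→A (purine→purine, transition)
site 15: T→A (pyrimidine→purine, transversion)
site 16: T→A (pyrimidine→purine, transversion)
site 20: T→A (pyrimidine→purine, transversion)
site 21: A→T (purine→pyrimidine, transversion)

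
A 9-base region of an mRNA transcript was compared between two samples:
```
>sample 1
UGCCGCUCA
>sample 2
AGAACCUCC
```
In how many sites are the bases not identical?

Comparing position by position, 5 sites differ: 1 (U/A), 3 (C/A), 4 (C/A), 5 (G/C), 9 (A/C).

5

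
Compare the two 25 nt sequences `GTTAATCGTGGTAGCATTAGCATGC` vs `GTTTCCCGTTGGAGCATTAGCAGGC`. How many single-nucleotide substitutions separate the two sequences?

6

Comparing position by position, 6 sites differ: 4 (A/T), 5 (A/C), 6 (T/C), 10 (G/T), 12 (T/G), 23 (T/G).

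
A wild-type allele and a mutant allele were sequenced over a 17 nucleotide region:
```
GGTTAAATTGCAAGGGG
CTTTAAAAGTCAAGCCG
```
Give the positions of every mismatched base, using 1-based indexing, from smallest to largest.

1, 2, 8, 9, 10, 15, 16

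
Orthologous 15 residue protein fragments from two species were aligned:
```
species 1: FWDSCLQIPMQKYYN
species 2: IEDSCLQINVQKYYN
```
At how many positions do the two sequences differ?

Mismatches (1-based): position 1: F→I; position 2: W→E; position 9: P→N; position 10: M→V.

4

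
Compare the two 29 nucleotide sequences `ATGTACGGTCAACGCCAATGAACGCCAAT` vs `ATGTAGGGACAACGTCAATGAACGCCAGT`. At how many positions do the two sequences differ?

4

Mismatches (1-based): position 6: C→G; position 9: T→A; position 15: C→T; position 28: A→G.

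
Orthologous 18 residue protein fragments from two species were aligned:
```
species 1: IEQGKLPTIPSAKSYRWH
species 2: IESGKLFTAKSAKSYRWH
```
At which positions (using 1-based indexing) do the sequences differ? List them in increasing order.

3, 7, 9, 10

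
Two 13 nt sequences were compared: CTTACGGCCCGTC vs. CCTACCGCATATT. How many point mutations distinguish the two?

6

The sequences differ at bases 2, 6, 9, 10, 11, 13 (1-based) — 6 in total.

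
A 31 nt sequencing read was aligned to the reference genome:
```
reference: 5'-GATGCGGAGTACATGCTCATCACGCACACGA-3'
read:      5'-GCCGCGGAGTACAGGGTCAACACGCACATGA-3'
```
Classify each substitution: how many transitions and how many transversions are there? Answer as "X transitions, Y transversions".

Mismatches (1-based):
base 2: A→C (purine→pyrimidine, transversion)
base 3: T→C (pyrimidine→pyrimidine, transition)
base 14: T→G (pyrimidine→purine, transversion)
base 16: C→G (pyrimidine→purine, transversion)
base 20: T→A (pyrimidine→purine, transversion)
base 29: C→T (pyrimidine→pyrimidine, transition)

2 transitions, 4 transversions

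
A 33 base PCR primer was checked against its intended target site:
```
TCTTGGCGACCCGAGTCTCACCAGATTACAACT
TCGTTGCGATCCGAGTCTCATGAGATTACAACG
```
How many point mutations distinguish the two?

Mismatches (1-based): base 3: T→G; base 5: G→T; base 10: C→T; base 21: C→T; base 22: C→G; base 33: T→G.

6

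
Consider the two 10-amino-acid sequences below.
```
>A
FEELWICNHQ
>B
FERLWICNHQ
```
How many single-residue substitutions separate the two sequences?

The sequences differ at residues 3 (1-based) — 1 in total.

1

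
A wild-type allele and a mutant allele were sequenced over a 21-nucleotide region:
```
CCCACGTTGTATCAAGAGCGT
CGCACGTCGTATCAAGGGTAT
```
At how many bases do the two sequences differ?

The sequences differ at bases 2, 8, 17, 19, 20 (1-based) — 5 in total.

5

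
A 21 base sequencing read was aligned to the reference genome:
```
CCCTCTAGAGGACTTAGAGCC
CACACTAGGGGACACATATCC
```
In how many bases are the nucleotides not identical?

7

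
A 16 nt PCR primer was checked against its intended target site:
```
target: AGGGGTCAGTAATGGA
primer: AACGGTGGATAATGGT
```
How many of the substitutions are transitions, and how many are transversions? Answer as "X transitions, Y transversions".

3 transitions, 3 transversions

Transitions (purine↔purine or pyrimidine↔pyrimidine): 2 G→A, 8 A→G, 9 G→A.
Transversions (purine↔pyrimidine): 3 G→C, 7 C→G, 16 A→T.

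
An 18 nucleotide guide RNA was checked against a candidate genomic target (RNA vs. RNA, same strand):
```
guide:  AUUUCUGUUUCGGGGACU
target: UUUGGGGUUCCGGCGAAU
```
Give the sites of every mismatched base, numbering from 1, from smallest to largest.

1, 4, 5, 6, 10, 14, 17

Scanning 1-based: 1: A/U; 4: U/G; 5: C/G; 6: U/G; 10: U/C; 14: G/C; 17: C/A.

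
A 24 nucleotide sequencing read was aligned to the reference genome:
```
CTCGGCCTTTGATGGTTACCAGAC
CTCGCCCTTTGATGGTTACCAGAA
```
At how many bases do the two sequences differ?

2

Mismatches (1-based): base 5: G→C; base 24: C→A.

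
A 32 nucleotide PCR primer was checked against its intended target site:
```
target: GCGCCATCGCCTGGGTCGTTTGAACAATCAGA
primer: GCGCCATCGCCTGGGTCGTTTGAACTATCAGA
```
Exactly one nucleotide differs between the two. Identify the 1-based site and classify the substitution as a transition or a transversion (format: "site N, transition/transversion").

site 26, transversion

Site 26 changes A→T. A is a purine and T is a pyrimidine, so this is a transversion.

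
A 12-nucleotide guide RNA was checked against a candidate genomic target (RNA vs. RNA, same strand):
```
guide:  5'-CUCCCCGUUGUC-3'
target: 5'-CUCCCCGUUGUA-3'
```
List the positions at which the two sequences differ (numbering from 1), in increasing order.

12

Scanning 1-based: 12: C/A.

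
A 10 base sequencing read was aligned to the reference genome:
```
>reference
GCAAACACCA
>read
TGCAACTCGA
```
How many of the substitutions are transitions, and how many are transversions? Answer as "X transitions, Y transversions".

0 transitions, 5 transversions

Mismatches (1-based):
base 1: G→T (purine→pyrimidine, transversion)
base 2: C→G (pyrimidine→purine, transversion)
base 3: A→C (purine→pyrimidine, transversion)
base 7: A→T (purine→pyrimidine, transversion)
base 9: C→G (pyrimidine→purine, transversion)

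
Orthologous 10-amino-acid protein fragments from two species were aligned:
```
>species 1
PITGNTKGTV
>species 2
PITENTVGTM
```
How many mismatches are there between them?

The sequences differ at residues 4, 7, 10 (1-based) — 3 in total.

3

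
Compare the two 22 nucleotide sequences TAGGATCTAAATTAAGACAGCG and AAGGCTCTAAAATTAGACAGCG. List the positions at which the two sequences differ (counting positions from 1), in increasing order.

Scanning 1-based: 1: T/A; 5: A/C; 12: T/A; 14: A/T.

1, 5, 12, 14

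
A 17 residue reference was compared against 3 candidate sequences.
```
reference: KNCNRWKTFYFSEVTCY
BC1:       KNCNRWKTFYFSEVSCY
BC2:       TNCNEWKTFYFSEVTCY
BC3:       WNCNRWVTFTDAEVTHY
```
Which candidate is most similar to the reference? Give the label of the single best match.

BC1

Hamming distances to reference — BC1: 1; BC2: 2; BC3: 6.
Smallest is BC1 with 1 mismatch.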